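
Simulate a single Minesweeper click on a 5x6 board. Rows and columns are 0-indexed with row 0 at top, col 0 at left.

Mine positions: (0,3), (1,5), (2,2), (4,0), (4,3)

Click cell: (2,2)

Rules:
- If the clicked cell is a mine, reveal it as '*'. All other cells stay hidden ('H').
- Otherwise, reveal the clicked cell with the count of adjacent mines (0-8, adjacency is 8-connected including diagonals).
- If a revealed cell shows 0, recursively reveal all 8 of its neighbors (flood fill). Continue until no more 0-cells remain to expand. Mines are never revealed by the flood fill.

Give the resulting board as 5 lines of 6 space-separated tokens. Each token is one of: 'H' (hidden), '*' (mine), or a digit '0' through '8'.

H H H H H H
H H H H H H
H H * H H H
H H H H H H
H H H H H H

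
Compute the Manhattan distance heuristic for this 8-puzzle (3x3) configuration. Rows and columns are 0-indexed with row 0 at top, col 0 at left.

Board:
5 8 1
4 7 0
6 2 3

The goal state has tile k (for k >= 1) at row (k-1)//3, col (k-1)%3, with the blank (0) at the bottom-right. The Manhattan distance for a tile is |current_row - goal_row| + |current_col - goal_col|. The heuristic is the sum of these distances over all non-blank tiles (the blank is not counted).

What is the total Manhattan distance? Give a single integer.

Tile 5: (0,0)->(1,1) = 2
Tile 8: (0,1)->(2,1) = 2
Tile 1: (0,2)->(0,0) = 2
Tile 4: (1,0)->(1,0) = 0
Tile 7: (1,1)->(2,0) = 2
Tile 6: (2,0)->(1,2) = 3
Tile 2: (2,1)->(0,1) = 2
Tile 3: (2,2)->(0,2) = 2
Sum: 2 + 2 + 2 + 0 + 2 + 3 + 2 + 2 = 15

Answer: 15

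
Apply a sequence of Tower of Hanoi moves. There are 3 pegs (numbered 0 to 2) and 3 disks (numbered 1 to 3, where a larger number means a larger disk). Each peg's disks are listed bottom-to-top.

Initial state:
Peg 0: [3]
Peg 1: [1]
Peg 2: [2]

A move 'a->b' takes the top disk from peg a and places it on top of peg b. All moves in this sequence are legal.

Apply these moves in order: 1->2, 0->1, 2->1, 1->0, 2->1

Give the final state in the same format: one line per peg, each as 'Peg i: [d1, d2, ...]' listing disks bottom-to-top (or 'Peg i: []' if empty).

Answer: Peg 0: [1]
Peg 1: [3, 2]
Peg 2: []

Derivation:
After move 1 (1->2):
Peg 0: [3]
Peg 1: []
Peg 2: [2, 1]

After move 2 (0->1):
Peg 0: []
Peg 1: [3]
Peg 2: [2, 1]

After move 3 (2->1):
Peg 0: []
Peg 1: [3, 1]
Peg 2: [2]

After move 4 (1->0):
Peg 0: [1]
Peg 1: [3]
Peg 2: [2]

After move 5 (2->1):
Peg 0: [1]
Peg 1: [3, 2]
Peg 2: []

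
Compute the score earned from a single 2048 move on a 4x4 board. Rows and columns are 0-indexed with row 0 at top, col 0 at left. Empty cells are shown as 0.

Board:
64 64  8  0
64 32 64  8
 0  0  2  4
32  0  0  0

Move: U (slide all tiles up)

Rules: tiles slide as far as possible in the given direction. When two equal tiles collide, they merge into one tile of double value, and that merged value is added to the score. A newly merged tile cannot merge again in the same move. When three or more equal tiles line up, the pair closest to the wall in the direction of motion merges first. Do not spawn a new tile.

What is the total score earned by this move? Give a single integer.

Answer: 128

Derivation:
Slide up:
col 0: [64, 64, 0, 32] -> [128, 32, 0, 0]  score +128 (running 128)
col 1: [64, 32, 0, 0] -> [64, 32, 0, 0]  score +0 (running 128)
col 2: [8, 64, 2, 0] -> [8, 64, 2, 0]  score +0 (running 128)
col 3: [0, 8, 4, 0] -> [8, 4, 0, 0]  score +0 (running 128)
Board after move:
128  64   8   8
 32  32  64   4
  0   0   2   0
  0   0   0   0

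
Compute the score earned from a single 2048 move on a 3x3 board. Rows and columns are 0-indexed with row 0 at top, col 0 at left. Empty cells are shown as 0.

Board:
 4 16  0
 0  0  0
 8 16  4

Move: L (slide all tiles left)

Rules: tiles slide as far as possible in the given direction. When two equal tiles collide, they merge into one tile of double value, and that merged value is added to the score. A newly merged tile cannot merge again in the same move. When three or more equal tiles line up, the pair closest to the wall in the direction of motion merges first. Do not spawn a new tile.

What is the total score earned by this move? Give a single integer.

Slide left:
row 0: [4, 16, 0] -> [4, 16, 0]  score +0 (running 0)
row 1: [0, 0, 0] -> [0, 0, 0]  score +0 (running 0)
row 2: [8, 16, 4] -> [8, 16, 4]  score +0 (running 0)
Board after move:
 4 16  0
 0  0  0
 8 16  4

Answer: 0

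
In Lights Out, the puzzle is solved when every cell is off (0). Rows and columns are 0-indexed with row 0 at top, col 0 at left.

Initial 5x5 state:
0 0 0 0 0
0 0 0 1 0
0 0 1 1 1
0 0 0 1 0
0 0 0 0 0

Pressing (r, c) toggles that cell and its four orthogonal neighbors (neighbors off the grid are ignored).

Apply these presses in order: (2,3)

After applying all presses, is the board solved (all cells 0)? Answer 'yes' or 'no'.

After press 1 at (2,3):
0 0 0 0 0
0 0 0 0 0
0 0 0 0 0
0 0 0 0 0
0 0 0 0 0

Lights still on: 0

Answer: yes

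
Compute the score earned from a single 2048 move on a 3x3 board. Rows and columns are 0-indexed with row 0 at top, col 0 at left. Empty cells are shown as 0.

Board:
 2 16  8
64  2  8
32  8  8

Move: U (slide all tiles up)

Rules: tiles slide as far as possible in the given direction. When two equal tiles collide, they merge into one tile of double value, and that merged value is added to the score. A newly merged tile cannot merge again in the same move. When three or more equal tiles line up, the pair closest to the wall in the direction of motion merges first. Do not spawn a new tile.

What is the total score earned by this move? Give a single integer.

Slide up:
col 0: [2, 64, 32] -> [2, 64, 32]  score +0 (running 0)
col 1: [16, 2, 8] -> [16, 2, 8]  score +0 (running 0)
col 2: [8, 8, 8] -> [16, 8, 0]  score +16 (running 16)
Board after move:
 2 16 16
64  2  8
32  8  0

Answer: 16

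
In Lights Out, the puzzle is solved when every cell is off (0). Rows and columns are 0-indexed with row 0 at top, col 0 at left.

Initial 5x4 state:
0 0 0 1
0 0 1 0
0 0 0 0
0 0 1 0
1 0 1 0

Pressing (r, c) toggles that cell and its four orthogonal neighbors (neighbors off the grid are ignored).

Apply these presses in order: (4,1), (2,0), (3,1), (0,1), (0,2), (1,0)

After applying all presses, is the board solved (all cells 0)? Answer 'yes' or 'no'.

After press 1 at (4,1):
0 0 0 1
0 0 1 0
0 0 0 0
0 1 1 0
0 1 0 0

After press 2 at (2,0):
0 0 0 1
1 0 1 0
1 1 0 0
1 1 1 0
0 1 0 0

After press 3 at (3,1):
0 0 0 1
1 0 1 0
1 0 0 0
0 0 0 0
0 0 0 0

After press 4 at (0,1):
1 1 1 1
1 1 1 0
1 0 0 0
0 0 0 0
0 0 0 0

After press 5 at (0,2):
1 0 0 0
1 1 0 0
1 0 0 0
0 0 0 0
0 0 0 0

After press 6 at (1,0):
0 0 0 0
0 0 0 0
0 0 0 0
0 0 0 0
0 0 0 0

Lights still on: 0

Answer: yes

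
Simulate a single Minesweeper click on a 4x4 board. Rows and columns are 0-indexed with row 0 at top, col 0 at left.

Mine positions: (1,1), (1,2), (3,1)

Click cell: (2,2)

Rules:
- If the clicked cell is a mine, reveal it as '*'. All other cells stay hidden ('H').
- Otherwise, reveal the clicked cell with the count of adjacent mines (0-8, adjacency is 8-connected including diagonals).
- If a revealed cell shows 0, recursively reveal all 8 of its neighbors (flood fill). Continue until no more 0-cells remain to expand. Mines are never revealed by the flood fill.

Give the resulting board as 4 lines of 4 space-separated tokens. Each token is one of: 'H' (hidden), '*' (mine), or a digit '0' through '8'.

H H H H
H H H H
H H 3 H
H H H H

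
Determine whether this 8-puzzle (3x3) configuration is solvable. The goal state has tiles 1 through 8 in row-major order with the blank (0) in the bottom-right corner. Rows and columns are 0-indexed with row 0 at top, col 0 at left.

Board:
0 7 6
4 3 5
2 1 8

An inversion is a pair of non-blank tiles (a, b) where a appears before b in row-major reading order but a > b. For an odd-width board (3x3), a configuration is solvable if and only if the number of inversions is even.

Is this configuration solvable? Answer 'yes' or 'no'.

Inversions (pairs i<j in row-major order where tile[i] > tile[j] > 0): 19
19 is odd, so the puzzle is not solvable.

Answer: no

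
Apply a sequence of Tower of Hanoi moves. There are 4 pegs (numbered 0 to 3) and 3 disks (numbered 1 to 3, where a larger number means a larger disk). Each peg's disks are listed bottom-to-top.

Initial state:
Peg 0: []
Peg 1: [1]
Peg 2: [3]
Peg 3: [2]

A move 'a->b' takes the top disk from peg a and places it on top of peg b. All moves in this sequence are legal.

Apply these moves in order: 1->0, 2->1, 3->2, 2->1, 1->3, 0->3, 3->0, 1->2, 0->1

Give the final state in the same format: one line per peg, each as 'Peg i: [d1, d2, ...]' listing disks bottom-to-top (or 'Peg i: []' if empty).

Answer: Peg 0: []
Peg 1: [1]
Peg 2: [3]
Peg 3: [2]

Derivation:
After move 1 (1->0):
Peg 0: [1]
Peg 1: []
Peg 2: [3]
Peg 3: [2]

After move 2 (2->1):
Peg 0: [1]
Peg 1: [3]
Peg 2: []
Peg 3: [2]

After move 3 (3->2):
Peg 0: [1]
Peg 1: [3]
Peg 2: [2]
Peg 3: []

After move 4 (2->1):
Peg 0: [1]
Peg 1: [3, 2]
Peg 2: []
Peg 3: []

After move 5 (1->3):
Peg 0: [1]
Peg 1: [3]
Peg 2: []
Peg 3: [2]

After move 6 (0->3):
Peg 0: []
Peg 1: [3]
Peg 2: []
Peg 3: [2, 1]

After move 7 (3->0):
Peg 0: [1]
Peg 1: [3]
Peg 2: []
Peg 3: [2]

After move 8 (1->2):
Peg 0: [1]
Peg 1: []
Peg 2: [3]
Peg 3: [2]

After move 9 (0->1):
Peg 0: []
Peg 1: [1]
Peg 2: [3]
Peg 3: [2]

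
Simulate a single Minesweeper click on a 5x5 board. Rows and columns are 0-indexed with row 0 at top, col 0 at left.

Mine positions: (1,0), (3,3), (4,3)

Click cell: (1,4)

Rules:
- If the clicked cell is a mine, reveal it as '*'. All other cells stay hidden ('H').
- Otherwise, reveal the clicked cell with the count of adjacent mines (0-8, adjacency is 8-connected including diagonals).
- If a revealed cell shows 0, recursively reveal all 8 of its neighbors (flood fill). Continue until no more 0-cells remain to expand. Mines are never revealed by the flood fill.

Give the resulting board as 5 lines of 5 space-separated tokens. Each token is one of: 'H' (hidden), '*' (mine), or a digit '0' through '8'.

H 1 0 0 0
H 1 0 0 0
H 1 1 1 1
H H H H H
H H H H H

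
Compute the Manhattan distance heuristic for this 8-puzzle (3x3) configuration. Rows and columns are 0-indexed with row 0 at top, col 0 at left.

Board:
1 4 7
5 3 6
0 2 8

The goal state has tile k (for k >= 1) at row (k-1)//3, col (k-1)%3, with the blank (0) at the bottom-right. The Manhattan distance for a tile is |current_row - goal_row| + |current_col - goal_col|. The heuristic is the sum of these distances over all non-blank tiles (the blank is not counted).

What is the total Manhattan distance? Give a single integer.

Answer: 12

Derivation:
Tile 1: at (0,0), goal (0,0), distance |0-0|+|0-0| = 0
Tile 4: at (0,1), goal (1,0), distance |0-1|+|1-0| = 2
Tile 7: at (0,2), goal (2,0), distance |0-2|+|2-0| = 4
Tile 5: at (1,0), goal (1,1), distance |1-1|+|0-1| = 1
Tile 3: at (1,1), goal (0,2), distance |1-0|+|1-2| = 2
Tile 6: at (1,2), goal (1,2), distance |1-1|+|2-2| = 0
Tile 2: at (2,1), goal (0,1), distance |2-0|+|1-1| = 2
Tile 8: at (2,2), goal (2,1), distance |2-2|+|2-1| = 1
Sum: 0 + 2 + 4 + 1 + 2 + 0 + 2 + 1 = 12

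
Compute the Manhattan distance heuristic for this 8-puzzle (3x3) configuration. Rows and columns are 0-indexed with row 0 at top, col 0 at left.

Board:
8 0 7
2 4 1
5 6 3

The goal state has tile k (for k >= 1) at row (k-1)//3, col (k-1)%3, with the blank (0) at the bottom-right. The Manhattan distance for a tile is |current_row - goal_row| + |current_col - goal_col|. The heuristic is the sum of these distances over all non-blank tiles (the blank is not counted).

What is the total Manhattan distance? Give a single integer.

Answer: 19

Derivation:
Tile 8: at (0,0), goal (2,1), distance |0-2|+|0-1| = 3
Tile 7: at (0,2), goal (2,0), distance |0-2|+|2-0| = 4
Tile 2: at (1,0), goal (0,1), distance |1-0|+|0-1| = 2
Tile 4: at (1,1), goal (1,0), distance |1-1|+|1-0| = 1
Tile 1: at (1,2), goal (0,0), distance |1-0|+|2-0| = 3
Tile 5: at (2,0), goal (1,1), distance |2-1|+|0-1| = 2
Tile 6: at (2,1), goal (1,2), distance |2-1|+|1-2| = 2
Tile 3: at (2,2), goal (0,2), distance |2-0|+|2-2| = 2
Sum: 3 + 4 + 2 + 1 + 3 + 2 + 2 + 2 = 19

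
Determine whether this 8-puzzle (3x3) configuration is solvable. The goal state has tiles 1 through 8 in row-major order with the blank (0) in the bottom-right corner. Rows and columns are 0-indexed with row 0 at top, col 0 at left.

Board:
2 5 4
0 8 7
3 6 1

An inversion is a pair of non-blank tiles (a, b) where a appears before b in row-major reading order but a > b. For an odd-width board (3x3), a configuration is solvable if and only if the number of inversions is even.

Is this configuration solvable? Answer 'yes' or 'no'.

Answer: no

Derivation:
Inversions (pairs i<j in row-major order where tile[i] > tile[j] > 0): 15
15 is odd, so the puzzle is not solvable.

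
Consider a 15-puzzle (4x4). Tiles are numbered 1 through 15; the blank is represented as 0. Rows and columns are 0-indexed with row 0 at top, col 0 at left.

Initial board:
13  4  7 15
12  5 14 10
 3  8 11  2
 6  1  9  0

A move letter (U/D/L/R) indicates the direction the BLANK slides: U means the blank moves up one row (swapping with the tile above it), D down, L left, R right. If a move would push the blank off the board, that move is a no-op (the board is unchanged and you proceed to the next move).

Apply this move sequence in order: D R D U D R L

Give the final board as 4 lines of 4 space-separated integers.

After move 1 (D):
13  4  7 15
12  5 14 10
 3  8 11  2
 6  1  9  0

After move 2 (R):
13  4  7 15
12  5 14 10
 3  8 11  2
 6  1  9  0

After move 3 (D):
13  4  7 15
12  5 14 10
 3  8 11  2
 6  1  9  0

After move 4 (U):
13  4  7 15
12  5 14 10
 3  8 11  0
 6  1  9  2

After move 5 (D):
13  4  7 15
12  5 14 10
 3  8 11  2
 6  1  9  0

After move 6 (R):
13  4  7 15
12  5 14 10
 3  8 11  2
 6  1  9  0

After move 7 (L):
13  4  7 15
12  5 14 10
 3  8 11  2
 6  1  0  9

Answer: 13  4  7 15
12  5 14 10
 3  8 11  2
 6  1  0  9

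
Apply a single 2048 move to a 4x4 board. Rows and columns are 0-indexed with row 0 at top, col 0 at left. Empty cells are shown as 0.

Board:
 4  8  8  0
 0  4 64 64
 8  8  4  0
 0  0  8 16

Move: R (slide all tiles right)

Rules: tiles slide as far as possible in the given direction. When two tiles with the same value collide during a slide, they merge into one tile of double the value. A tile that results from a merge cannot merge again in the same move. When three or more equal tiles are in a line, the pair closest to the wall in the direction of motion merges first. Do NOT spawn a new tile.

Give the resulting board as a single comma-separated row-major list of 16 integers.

Slide right:
row 0: [4, 8, 8, 0] -> [0, 0, 4, 16]
row 1: [0, 4, 64, 64] -> [0, 0, 4, 128]
row 2: [8, 8, 4, 0] -> [0, 0, 16, 4]
row 3: [0, 0, 8, 16] -> [0, 0, 8, 16]

Answer: 0, 0, 4, 16, 0, 0, 4, 128, 0, 0, 16, 4, 0, 0, 8, 16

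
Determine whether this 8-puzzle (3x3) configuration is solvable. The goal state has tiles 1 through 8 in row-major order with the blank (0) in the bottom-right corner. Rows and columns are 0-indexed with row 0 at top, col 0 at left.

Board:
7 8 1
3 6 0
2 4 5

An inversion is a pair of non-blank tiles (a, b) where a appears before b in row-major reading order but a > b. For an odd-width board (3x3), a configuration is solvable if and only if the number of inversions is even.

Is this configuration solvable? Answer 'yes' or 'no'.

Inversions (pairs i<j in row-major order where tile[i] > tile[j] > 0): 16
16 is even, so the puzzle is solvable.

Answer: yes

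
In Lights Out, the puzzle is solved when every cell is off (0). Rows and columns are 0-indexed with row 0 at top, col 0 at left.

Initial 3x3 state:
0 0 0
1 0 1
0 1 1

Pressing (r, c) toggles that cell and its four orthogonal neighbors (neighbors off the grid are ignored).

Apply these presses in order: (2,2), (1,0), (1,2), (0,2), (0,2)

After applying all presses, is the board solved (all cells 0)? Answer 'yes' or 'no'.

Answer: no

Derivation:
After press 1 at (2,2):
0 0 0
1 0 0
0 0 0

After press 2 at (1,0):
1 0 0
0 1 0
1 0 0

After press 3 at (1,2):
1 0 1
0 0 1
1 0 1

After press 4 at (0,2):
1 1 0
0 0 0
1 0 1

After press 5 at (0,2):
1 0 1
0 0 1
1 0 1

Lights still on: 5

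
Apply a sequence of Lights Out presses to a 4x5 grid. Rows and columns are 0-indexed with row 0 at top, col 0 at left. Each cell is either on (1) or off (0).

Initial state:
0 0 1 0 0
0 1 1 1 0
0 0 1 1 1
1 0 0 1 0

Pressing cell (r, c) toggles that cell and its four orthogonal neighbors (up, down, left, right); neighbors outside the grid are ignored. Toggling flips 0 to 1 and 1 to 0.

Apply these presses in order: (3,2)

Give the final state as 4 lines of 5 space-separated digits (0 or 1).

Answer: 0 0 1 0 0
0 1 1 1 0
0 0 0 1 1
1 1 1 0 0

Derivation:
After press 1 at (3,2):
0 0 1 0 0
0 1 1 1 0
0 0 0 1 1
1 1 1 0 0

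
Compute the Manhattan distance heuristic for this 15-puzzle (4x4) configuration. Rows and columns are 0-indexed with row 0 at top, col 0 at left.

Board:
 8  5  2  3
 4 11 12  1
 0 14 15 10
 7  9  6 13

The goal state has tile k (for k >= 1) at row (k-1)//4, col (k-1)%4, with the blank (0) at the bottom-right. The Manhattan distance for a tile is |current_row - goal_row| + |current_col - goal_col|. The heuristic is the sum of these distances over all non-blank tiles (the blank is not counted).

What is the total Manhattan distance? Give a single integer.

Answer: 36

Derivation:
Tile 8: (0,0)->(1,3) = 4
Tile 5: (0,1)->(1,0) = 2
Tile 2: (0,2)->(0,1) = 1
Tile 3: (0,3)->(0,2) = 1
Tile 4: (1,0)->(0,3) = 4
Tile 11: (1,1)->(2,2) = 2
Tile 12: (1,2)->(2,3) = 2
Tile 1: (1,3)->(0,0) = 4
Tile 14: (2,1)->(3,1) = 1
Tile 15: (2,2)->(3,2) = 1
Tile 10: (2,3)->(2,1) = 2
Tile 7: (3,0)->(1,2) = 4
Tile 9: (3,1)->(2,0) = 2
Tile 6: (3,2)->(1,1) = 3
Tile 13: (3,3)->(3,0) = 3
Sum: 4 + 2 + 1 + 1 + 4 + 2 + 2 + 4 + 1 + 1 + 2 + 4 + 2 + 3 + 3 = 36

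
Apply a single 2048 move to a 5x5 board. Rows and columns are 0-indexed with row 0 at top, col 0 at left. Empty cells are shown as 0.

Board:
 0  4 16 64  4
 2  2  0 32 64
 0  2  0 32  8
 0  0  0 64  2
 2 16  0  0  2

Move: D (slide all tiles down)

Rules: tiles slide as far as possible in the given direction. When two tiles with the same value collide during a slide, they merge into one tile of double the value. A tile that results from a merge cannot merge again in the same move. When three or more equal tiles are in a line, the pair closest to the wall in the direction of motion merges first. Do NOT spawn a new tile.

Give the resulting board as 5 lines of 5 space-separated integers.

Answer:  0  0  0  0  0
 0  0  0  0  4
 0  4  0 64 64
 0  4  0 64  8
 4 16 16 64  4

Derivation:
Slide down:
col 0: [0, 2, 0, 0, 2] -> [0, 0, 0, 0, 4]
col 1: [4, 2, 2, 0, 16] -> [0, 0, 4, 4, 16]
col 2: [16, 0, 0, 0, 0] -> [0, 0, 0, 0, 16]
col 3: [64, 32, 32, 64, 0] -> [0, 0, 64, 64, 64]
col 4: [4, 64, 8, 2, 2] -> [0, 4, 64, 8, 4]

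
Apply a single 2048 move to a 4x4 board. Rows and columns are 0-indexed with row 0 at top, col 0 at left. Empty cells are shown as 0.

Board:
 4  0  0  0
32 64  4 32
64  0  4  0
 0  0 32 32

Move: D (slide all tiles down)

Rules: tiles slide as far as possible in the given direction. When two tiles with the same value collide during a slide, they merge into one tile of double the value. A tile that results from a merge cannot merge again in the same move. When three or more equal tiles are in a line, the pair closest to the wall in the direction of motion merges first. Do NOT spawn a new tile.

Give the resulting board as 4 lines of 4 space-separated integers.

Answer:  0  0  0  0
 4  0  0  0
32  0  8  0
64 64 32 64

Derivation:
Slide down:
col 0: [4, 32, 64, 0] -> [0, 4, 32, 64]
col 1: [0, 64, 0, 0] -> [0, 0, 0, 64]
col 2: [0, 4, 4, 32] -> [0, 0, 8, 32]
col 3: [0, 32, 0, 32] -> [0, 0, 0, 64]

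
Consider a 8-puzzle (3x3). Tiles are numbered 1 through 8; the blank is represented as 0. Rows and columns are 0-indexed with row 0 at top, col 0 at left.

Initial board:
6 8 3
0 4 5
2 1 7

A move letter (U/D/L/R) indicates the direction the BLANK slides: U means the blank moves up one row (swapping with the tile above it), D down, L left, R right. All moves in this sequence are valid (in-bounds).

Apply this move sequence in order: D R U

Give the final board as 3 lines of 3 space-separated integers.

Answer: 6 8 3
2 0 5
1 4 7

Derivation:
After move 1 (D):
6 8 3
2 4 5
0 1 7

After move 2 (R):
6 8 3
2 4 5
1 0 7

After move 3 (U):
6 8 3
2 0 5
1 4 7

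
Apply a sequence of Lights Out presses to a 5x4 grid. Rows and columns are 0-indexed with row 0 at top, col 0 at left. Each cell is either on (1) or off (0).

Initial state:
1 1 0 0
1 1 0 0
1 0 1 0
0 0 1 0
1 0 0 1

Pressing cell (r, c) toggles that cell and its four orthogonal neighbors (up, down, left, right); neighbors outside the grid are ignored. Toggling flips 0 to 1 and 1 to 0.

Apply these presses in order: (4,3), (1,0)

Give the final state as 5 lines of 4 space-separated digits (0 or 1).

Answer: 0 1 0 0
0 0 0 0
0 0 1 0
0 0 1 1
1 0 1 0

Derivation:
After press 1 at (4,3):
1 1 0 0
1 1 0 0
1 0 1 0
0 0 1 1
1 0 1 0

After press 2 at (1,0):
0 1 0 0
0 0 0 0
0 0 1 0
0 0 1 1
1 0 1 0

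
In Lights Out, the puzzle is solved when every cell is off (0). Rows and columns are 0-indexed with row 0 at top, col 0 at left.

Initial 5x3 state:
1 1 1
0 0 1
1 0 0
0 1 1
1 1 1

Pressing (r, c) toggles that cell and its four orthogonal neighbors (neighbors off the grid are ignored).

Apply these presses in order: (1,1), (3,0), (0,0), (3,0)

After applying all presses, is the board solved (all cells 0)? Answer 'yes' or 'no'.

After press 1 at (1,1):
1 0 1
1 1 0
1 1 0
0 1 1
1 1 1

After press 2 at (3,0):
1 0 1
1 1 0
0 1 0
1 0 1
0 1 1

After press 3 at (0,0):
0 1 1
0 1 0
0 1 0
1 0 1
0 1 1

After press 4 at (3,0):
0 1 1
0 1 0
1 1 0
0 1 1
1 1 1

Lights still on: 10

Answer: no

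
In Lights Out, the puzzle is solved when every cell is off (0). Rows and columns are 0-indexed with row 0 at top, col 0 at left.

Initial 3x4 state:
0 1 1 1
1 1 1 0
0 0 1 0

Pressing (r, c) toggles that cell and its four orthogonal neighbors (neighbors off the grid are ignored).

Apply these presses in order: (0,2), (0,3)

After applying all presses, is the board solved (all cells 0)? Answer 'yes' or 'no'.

After press 1 at (0,2):
0 0 0 0
1 1 0 0
0 0 1 0

After press 2 at (0,3):
0 0 1 1
1 1 0 1
0 0 1 0

Lights still on: 6

Answer: no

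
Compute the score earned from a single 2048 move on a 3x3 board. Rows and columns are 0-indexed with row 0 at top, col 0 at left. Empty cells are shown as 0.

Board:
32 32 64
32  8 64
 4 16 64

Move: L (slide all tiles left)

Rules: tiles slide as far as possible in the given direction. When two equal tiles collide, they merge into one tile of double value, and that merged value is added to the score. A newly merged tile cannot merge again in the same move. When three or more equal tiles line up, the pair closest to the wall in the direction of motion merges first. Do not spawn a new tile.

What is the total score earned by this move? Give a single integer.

Slide left:
row 0: [32, 32, 64] -> [64, 64, 0]  score +64 (running 64)
row 1: [32, 8, 64] -> [32, 8, 64]  score +0 (running 64)
row 2: [4, 16, 64] -> [4, 16, 64]  score +0 (running 64)
Board after move:
64 64  0
32  8 64
 4 16 64

Answer: 64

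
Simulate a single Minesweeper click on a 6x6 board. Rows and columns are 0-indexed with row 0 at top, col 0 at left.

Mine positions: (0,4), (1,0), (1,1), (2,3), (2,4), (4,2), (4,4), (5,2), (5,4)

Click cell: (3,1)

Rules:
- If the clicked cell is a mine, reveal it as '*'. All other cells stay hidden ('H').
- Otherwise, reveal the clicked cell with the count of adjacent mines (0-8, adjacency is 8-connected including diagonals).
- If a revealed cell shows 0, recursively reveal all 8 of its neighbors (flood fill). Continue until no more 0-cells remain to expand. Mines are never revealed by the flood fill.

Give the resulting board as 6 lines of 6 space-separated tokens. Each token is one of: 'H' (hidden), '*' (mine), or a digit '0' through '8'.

H H H H H H
H H H H H H
H H H H H H
H 1 H H H H
H H H H H H
H H H H H H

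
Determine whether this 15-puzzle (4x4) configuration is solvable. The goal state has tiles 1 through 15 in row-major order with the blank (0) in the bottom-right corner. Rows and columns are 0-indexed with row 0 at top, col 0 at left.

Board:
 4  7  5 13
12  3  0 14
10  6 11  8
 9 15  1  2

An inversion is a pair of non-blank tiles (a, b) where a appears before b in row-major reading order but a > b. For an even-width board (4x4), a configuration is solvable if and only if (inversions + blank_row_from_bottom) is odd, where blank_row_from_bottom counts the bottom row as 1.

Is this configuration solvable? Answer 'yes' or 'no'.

Answer: yes

Derivation:
Inversions: 54
Blank is in row 1 (0-indexed from top), which is row 3 counting from the bottom (bottom = 1).
54 + 3 = 57, which is odd, so the puzzle is solvable.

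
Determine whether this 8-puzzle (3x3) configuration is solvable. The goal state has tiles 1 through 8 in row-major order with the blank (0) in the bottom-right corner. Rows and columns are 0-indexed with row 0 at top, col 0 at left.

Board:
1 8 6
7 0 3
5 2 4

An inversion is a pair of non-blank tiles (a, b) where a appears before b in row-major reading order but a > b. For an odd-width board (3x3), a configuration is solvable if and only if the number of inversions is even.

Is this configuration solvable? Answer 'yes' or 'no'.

Answer: no

Derivation:
Inversions (pairs i<j in row-major order where tile[i] > tile[j] > 0): 17
17 is odd, so the puzzle is not solvable.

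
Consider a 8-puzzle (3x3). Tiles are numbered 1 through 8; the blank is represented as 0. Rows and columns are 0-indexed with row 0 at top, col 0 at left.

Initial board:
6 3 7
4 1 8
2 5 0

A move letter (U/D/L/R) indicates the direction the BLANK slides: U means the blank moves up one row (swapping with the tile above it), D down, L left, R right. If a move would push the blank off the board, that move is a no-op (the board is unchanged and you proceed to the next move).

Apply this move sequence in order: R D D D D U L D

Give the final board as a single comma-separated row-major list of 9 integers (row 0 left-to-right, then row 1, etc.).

After move 1 (R):
6 3 7
4 1 8
2 5 0

After move 2 (D):
6 3 7
4 1 8
2 5 0

After move 3 (D):
6 3 7
4 1 8
2 5 0

After move 4 (D):
6 3 7
4 1 8
2 5 0

After move 5 (D):
6 3 7
4 1 8
2 5 0

After move 6 (U):
6 3 7
4 1 0
2 5 8

After move 7 (L):
6 3 7
4 0 1
2 5 8

After move 8 (D):
6 3 7
4 5 1
2 0 8

Answer: 6, 3, 7, 4, 5, 1, 2, 0, 8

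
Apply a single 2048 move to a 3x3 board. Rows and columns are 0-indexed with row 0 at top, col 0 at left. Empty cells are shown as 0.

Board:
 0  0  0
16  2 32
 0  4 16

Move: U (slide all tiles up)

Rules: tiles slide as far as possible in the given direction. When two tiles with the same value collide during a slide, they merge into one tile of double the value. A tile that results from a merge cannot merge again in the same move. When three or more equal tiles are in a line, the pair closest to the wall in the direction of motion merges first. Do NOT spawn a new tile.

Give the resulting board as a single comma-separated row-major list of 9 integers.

Slide up:
col 0: [0, 16, 0] -> [16, 0, 0]
col 1: [0, 2, 4] -> [2, 4, 0]
col 2: [0, 32, 16] -> [32, 16, 0]

Answer: 16, 2, 32, 0, 4, 16, 0, 0, 0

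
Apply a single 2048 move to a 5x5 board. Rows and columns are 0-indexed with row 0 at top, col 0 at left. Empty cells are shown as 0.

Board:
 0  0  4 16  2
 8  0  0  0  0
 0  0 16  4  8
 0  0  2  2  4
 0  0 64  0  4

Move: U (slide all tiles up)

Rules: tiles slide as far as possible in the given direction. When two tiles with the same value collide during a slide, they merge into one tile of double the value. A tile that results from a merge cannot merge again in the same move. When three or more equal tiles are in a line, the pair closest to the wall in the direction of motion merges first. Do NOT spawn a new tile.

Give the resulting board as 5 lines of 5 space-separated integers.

Slide up:
col 0: [0, 8, 0, 0, 0] -> [8, 0, 0, 0, 0]
col 1: [0, 0, 0, 0, 0] -> [0, 0, 0, 0, 0]
col 2: [4, 0, 16, 2, 64] -> [4, 16, 2, 64, 0]
col 3: [16, 0, 4, 2, 0] -> [16, 4, 2, 0, 0]
col 4: [2, 0, 8, 4, 4] -> [2, 8, 8, 0, 0]

Answer:  8  0  4 16  2
 0  0 16  4  8
 0  0  2  2  8
 0  0 64  0  0
 0  0  0  0  0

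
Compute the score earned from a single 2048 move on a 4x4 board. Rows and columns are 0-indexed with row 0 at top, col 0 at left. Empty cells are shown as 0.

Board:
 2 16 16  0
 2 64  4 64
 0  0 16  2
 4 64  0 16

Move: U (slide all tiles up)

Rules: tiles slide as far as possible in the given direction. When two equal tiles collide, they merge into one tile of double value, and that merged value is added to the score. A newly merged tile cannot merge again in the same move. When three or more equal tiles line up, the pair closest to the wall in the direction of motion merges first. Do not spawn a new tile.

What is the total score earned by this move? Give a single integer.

Slide up:
col 0: [2, 2, 0, 4] -> [4, 4, 0, 0]  score +4 (running 4)
col 1: [16, 64, 0, 64] -> [16, 128, 0, 0]  score +128 (running 132)
col 2: [16, 4, 16, 0] -> [16, 4, 16, 0]  score +0 (running 132)
col 3: [0, 64, 2, 16] -> [64, 2, 16, 0]  score +0 (running 132)
Board after move:
  4  16  16  64
  4 128   4   2
  0   0  16  16
  0   0   0   0

Answer: 132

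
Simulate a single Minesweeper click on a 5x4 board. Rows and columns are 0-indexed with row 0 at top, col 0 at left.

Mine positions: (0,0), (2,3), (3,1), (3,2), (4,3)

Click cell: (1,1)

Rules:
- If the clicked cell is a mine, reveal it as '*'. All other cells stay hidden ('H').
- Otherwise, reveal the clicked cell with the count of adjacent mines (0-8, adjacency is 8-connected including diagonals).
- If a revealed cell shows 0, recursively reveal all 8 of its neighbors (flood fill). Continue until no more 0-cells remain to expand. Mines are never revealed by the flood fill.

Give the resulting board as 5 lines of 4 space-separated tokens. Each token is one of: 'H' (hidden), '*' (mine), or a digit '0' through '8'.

H H H H
H 1 H H
H H H H
H H H H
H H H H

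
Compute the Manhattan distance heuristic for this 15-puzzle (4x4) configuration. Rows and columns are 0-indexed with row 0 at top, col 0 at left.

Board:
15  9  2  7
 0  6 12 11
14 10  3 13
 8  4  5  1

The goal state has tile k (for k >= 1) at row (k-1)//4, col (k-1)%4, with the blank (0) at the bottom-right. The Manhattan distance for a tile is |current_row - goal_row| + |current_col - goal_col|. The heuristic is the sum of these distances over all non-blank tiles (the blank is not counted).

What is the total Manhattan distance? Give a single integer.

Tile 15: at (0,0), goal (3,2), distance |0-3|+|0-2| = 5
Tile 9: at (0,1), goal (2,0), distance |0-2|+|1-0| = 3
Tile 2: at (0,2), goal (0,1), distance |0-0|+|2-1| = 1
Tile 7: at (0,3), goal (1,2), distance |0-1|+|3-2| = 2
Tile 6: at (1,1), goal (1,1), distance |1-1|+|1-1| = 0
Tile 12: at (1,2), goal (2,3), distance |1-2|+|2-3| = 2
Tile 11: at (1,3), goal (2,2), distance |1-2|+|3-2| = 2
Tile 14: at (2,0), goal (3,1), distance |2-3|+|0-1| = 2
Tile 10: at (2,1), goal (2,1), distance |2-2|+|1-1| = 0
Tile 3: at (2,2), goal (0,2), distance |2-0|+|2-2| = 2
Tile 13: at (2,3), goal (3,0), distance |2-3|+|3-0| = 4
Tile 8: at (3,0), goal (1,3), distance |3-1|+|0-3| = 5
Tile 4: at (3,1), goal (0,3), distance |3-0|+|1-3| = 5
Tile 5: at (3,2), goal (1,0), distance |3-1|+|2-0| = 4
Tile 1: at (3,3), goal (0,0), distance |3-0|+|3-0| = 6
Sum: 5 + 3 + 1 + 2 + 0 + 2 + 2 + 2 + 0 + 2 + 4 + 5 + 5 + 4 + 6 = 43

Answer: 43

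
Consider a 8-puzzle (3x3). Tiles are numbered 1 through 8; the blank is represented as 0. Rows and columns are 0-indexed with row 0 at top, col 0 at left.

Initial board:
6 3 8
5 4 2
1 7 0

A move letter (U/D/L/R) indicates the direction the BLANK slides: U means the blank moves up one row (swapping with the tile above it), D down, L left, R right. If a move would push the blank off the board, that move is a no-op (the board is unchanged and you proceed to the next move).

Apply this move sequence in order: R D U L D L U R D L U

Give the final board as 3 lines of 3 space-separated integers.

Answer: 6 3 8
0 1 4
7 5 2

Derivation:
After move 1 (R):
6 3 8
5 4 2
1 7 0

After move 2 (D):
6 3 8
5 4 2
1 7 0

After move 3 (U):
6 3 8
5 4 0
1 7 2

After move 4 (L):
6 3 8
5 0 4
1 7 2

After move 5 (D):
6 3 8
5 7 4
1 0 2

After move 6 (L):
6 3 8
5 7 4
0 1 2

After move 7 (U):
6 3 8
0 7 4
5 1 2

After move 8 (R):
6 3 8
7 0 4
5 1 2

After move 9 (D):
6 3 8
7 1 4
5 0 2

After move 10 (L):
6 3 8
7 1 4
0 5 2

After move 11 (U):
6 3 8
0 1 4
7 5 2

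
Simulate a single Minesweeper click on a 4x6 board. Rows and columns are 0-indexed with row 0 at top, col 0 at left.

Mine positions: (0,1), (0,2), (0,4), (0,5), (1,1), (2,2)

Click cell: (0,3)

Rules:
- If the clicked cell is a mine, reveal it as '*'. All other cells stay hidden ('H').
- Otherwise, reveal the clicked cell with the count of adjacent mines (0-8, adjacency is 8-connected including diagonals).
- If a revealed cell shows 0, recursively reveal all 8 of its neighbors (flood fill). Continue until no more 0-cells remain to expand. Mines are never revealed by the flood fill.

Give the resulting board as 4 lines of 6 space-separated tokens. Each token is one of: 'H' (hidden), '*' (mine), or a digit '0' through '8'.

H H H 2 H H
H H H H H H
H H H H H H
H H H H H H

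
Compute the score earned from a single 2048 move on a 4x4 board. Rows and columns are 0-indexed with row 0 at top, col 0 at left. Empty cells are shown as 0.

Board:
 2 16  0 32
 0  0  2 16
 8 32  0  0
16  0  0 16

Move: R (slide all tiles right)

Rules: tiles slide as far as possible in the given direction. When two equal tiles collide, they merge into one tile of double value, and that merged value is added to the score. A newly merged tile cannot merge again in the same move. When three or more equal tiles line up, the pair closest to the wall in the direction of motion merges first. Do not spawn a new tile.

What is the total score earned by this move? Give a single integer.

Answer: 32

Derivation:
Slide right:
row 0: [2, 16, 0, 32] -> [0, 2, 16, 32]  score +0 (running 0)
row 1: [0, 0, 2, 16] -> [0, 0, 2, 16]  score +0 (running 0)
row 2: [8, 32, 0, 0] -> [0, 0, 8, 32]  score +0 (running 0)
row 3: [16, 0, 0, 16] -> [0, 0, 0, 32]  score +32 (running 32)
Board after move:
 0  2 16 32
 0  0  2 16
 0  0  8 32
 0  0  0 32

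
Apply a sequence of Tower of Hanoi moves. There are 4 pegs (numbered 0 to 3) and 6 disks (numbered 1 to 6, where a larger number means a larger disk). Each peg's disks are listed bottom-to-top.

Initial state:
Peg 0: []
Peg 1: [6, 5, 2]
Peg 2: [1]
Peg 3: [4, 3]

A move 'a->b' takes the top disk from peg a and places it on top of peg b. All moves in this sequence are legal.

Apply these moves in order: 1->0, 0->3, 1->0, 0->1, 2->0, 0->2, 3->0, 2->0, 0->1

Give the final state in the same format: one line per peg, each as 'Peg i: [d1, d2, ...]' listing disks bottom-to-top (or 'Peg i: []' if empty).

Answer: Peg 0: [2]
Peg 1: [6, 5, 1]
Peg 2: []
Peg 3: [4, 3]

Derivation:
After move 1 (1->0):
Peg 0: [2]
Peg 1: [6, 5]
Peg 2: [1]
Peg 3: [4, 3]

After move 2 (0->3):
Peg 0: []
Peg 1: [6, 5]
Peg 2: [1]
Peg 3: [4, 3, 2]

After move 3 (1->0):
Peg 0: [5]
Peg 1: [6]
Peg 2: [1]
Peg 3: [4, 3, 2]

After move 4 (0->1):
Peg 0: []
Peg 1: [6, 5]
Peg 2: [1]
Peg 3: [4, 3, 2]

After move 5 (2->0):
Peg 0: [1]
Peg 1: [6, 5]
Peg 2: []
Peg 3: [4, 3, 2]

After move 6 (0->2):
Peg 0: []
Peg 1: [6, 5]
Peg 2: [1]
Peg 3: [4, 3, 2]

After move 7 (3->0):
Peg 0: [2]
Peg 1: [6, 5]
Peg 2: [1]
Peg 3: [4, 3]

After move 8 (2->0):
Peg 0: [2, 1]
Peg 1: [6, 5]
Peg 2: []
Peg 3: [4, 3]

After move 9 (0->1):
Peg 0: [2]
Peg 1: [6, 5, 1]
Peg 2: []
Peg 3: [4, 3]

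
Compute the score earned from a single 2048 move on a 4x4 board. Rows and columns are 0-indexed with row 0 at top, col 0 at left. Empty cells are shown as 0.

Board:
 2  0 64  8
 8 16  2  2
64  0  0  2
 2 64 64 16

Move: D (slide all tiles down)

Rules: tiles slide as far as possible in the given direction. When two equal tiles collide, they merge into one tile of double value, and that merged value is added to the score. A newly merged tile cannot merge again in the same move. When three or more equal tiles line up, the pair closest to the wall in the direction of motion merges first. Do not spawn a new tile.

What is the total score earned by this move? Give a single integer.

Answer: 4

Derivation:
Slide down:
col 0: [2, 8, 64, 2] -> [2, 8, 64, 2]  score +0 (running 0)
col 1: [0, 16, 0, 64] -> [0, 0, 16, 64]  score +0 (running 0)
col 2: [64, 2, 0, 64] -> [0, 64, 2, 64]  score +0 (running 0)
col 3: [8, 2, 2, 16] -> [0, 8, 4, 16]  score +4 (running 4)
Board after move:
 2  0  0  0
 8  0 64  8
64 16  2  4
 2 64 64 16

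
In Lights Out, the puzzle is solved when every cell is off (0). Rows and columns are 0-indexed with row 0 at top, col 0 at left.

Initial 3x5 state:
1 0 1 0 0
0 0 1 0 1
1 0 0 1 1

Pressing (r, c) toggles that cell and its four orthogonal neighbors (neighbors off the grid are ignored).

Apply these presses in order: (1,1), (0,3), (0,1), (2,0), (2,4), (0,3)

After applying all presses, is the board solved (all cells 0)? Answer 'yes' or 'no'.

Answer: yes

Derivation:
After press 1 at (1,1):
1 1 1 0 0
1 1 0 0 1
1 1 0 1 1

After press 2 at (0,3):
1 1 0 1 1
1 1 0 1 1
1 1 0 1 1

After press 3 at (0,1):
0 0 1 1 1
1 0 0 1 1
1 1 0 1 1

After press 4 at (2,0):
0 0 1 1 1
0 0 0 1 1
0 0 0 1 1

After press 5 at (2,4):
0 0 1 1 1
0 0 0 1 0
0 0 0 0 0

After press 6 at (0,3):
0 0 0 0 0
0 0 0 0 0
0 0 0 0 0

Lights still on: 0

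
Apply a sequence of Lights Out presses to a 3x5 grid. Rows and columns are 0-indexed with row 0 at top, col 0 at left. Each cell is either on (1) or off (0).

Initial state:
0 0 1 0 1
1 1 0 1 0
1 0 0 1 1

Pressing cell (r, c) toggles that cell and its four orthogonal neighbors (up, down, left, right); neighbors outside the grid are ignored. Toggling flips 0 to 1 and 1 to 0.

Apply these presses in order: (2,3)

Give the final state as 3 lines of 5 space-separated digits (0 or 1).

After press 1 at (2,3):
0 0 1 0 1
1 1 0 0 0
1 0 1 0 0

Answer: 0 0 1 0 1
1 1 0 0 0
1 0 1 0 0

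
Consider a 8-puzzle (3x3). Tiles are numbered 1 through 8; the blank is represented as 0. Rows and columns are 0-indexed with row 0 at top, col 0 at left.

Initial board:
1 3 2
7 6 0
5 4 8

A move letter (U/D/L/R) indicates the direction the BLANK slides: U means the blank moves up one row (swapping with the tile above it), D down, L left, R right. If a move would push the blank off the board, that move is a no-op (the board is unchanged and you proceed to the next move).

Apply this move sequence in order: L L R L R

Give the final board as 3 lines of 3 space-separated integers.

After move 1 (L):
1 3 2
7 0 6
5 4 8

After move 2 (L):
1 3 2
0 7 6
5 4 8

After move 3 (R):
1 3 2
7 0 6
5 4 8

After move 4 (L):
1 3 2
0 7 6
5 4 8

After move 5 (R):
1 3 2
7 0 6
5 4 8

Answer: 1 3 2
7 0 6
5 4 8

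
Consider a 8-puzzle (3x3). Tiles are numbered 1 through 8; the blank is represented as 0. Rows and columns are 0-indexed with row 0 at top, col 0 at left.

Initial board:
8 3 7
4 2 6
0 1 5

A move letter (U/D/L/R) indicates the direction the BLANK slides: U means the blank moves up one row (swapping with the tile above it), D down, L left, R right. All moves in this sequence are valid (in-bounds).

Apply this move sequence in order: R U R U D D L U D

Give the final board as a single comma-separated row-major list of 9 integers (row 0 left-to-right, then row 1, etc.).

After move 1 (R):
8 3 7
4 2 6
1 0 5

After move 2 (U):
8 3 7
4 0 6
1 2 5

After move 3 (R):
8 3 7
4 6 0
1 2 5

After move 4 (U):
8 3 0
4 6 7
1 2 5

After move 5 (D):
8 3 7
4 6 0
1 2 5

After move 6 (D):
8 3 7
4 6 5
1 2 0

After move 7 (L):
8 3 7
4 6 5
1 0 2

After move 8 (U):
8 3 7
4 0 5
1 6 2

After move 9 (D):
8 3 7
4 6 5
1 0 2

Answer: 8, 3, 7, 4, 6, 5, 1, 0, 2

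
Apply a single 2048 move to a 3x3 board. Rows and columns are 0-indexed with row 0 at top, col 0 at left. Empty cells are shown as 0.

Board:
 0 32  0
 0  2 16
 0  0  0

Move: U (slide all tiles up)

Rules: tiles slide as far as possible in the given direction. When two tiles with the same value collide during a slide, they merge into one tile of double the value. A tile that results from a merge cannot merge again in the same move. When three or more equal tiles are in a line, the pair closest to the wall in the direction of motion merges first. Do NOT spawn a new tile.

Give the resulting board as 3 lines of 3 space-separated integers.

Answer:  0 32 16
 0  2  0
 0  0  0

Derivation:
Slide up:
col 0: [0, 0, 0] -> [0, 0, 0]
col 1: [32, 2, 0] -> [32, 2, 0]
col 2: [0, 16, 0] -> [16, 0, 0]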